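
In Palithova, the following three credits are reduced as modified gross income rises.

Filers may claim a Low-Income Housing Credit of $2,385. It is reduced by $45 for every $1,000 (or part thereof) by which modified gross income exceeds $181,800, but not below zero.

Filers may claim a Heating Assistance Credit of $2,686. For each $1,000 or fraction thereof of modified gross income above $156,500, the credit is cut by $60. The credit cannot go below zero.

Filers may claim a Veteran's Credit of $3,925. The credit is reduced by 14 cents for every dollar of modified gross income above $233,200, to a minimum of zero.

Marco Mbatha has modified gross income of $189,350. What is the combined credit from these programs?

Low-Income Housing Credit: income exceeds $181,800 by $7,550, which is 8 full-or-partial $1,000 increments; reduction = 8 × $45 = $360, leaving $2,025.
Heating Assistance Credit: income exceeds $156,500 by $32,850, which is 33 full-or-partial $1,000 increments; reduction = 33 × $60 = $1,980, leaving $706.
Veteran's Credit: $189,350 is at or below the $233,200 threshold, so the full $3,925 applies.
Total: $2,025 + $706 + $3,925 = $6,656.

$6,656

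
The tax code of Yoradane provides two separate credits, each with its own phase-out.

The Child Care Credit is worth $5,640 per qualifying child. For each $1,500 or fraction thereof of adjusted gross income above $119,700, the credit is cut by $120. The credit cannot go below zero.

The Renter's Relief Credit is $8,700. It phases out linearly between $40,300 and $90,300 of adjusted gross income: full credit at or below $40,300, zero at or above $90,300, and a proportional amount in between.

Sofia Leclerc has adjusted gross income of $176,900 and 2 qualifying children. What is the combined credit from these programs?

Child Care Credit: base = 2 × $5,640 = $11,280. income exceeds $119,700 by $57,200, which is 39 full-or-partial $1,500 increments; reduction = 39 × $120 = $4,680, leaving $6,600.
Renter's Relief Credit: $176,900 is at or above $90,300, so the credit is $0.
Total: $6,600 + $0 = $6,600.

$6,600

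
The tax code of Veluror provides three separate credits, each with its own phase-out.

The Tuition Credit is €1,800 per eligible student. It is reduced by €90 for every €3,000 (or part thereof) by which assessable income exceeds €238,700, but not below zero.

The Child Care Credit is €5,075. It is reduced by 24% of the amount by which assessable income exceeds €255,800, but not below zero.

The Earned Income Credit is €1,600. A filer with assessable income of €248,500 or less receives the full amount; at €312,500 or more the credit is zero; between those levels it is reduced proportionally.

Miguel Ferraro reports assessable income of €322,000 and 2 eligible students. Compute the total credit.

Tuition Credit: base = 2 × €1,800 = €3,600. income exceeds €238,700 by €83,300, which is 28 full-or-partial €3,000 increments; reduction = 28 × €90 = €2,520, leaving €1,080.
Child Care Credit: 24% of the €66,200 excess over €255,800 is €15,888 ≥ base, so the credit is €0.
Earned Income Credit: €322,000 is at or above €312,500, so the credit is €0.
Total: €1,080 + €0 + €0 = €1,080.

€1,080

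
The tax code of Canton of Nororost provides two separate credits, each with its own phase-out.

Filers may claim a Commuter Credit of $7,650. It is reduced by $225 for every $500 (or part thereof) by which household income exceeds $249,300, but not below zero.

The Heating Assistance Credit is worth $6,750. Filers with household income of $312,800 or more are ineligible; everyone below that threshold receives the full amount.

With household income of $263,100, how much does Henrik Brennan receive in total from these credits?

Commuter Credit: income exceeds $249,300 by $13,800, which is 28 full-or-partial $500 increments; reduction = 28 × $225 = $6,300, leaving $1,350.
Heating Assistance Credit: $263,100 is below the $312,800 cutoff, so the full $6,750 applies.
Total: $1,350 + $6,750 = $8,100.

$8,100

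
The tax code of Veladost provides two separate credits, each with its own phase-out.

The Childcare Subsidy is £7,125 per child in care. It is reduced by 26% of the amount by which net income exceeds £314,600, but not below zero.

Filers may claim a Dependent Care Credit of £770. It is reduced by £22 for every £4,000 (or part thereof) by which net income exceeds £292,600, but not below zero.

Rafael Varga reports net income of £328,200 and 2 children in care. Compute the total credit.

£11,286

Childcare Subsidy: base = 2 × £7,125 = £14,250. 26% of the £13,600 excess over £314,600 is £3,536; credit = £14,250 − £3,536 = £10,714.
Dependent Care Credit: income exceeds £292,600 by £35,600, which is 9 full-or-partial £4,000 increments; reduction = 9 × £22 = £198, leaving £572.
Total: £10,714 + £572 = £11,286.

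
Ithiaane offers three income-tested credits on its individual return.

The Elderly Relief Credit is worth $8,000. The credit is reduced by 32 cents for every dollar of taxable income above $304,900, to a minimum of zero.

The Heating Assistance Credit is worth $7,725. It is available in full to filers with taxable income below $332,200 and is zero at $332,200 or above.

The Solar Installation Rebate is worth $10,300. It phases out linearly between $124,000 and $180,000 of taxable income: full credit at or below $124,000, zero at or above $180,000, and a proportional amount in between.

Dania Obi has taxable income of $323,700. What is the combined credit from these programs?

$9,709

Elderly Relief Credit: 32% of the $18,800 excess over $304,900 is $6,016; credit = $8,000 − $6,016 = $1,984.
Heating Assistance Credit: $323,700 is below the $332,200 cutoff, so the full $7,725 applies.
Solar Installation Rebate: $323,700 is at or above $180,000, so the credit is $0.
Total: $1,984 + $7,725 + $0 = $9,709.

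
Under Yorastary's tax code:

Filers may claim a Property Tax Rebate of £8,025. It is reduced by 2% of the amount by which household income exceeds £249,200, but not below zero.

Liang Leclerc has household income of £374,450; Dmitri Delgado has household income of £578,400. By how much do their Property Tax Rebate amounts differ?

£4,079

Liang (£374,450): Property Tax Rebate: 2% of the £125,250 excess over £249,200 is £2,505; credit = £8,025 − £2,505 = £5,520.
Dmitri (£578,400): Property Tax Rebate: 2% of the £329,200 excess over £249,200 is £6,584; credit = £8,025 − £6,584 = £1,441.
Difference: |£5,520 − £1,441| = £4,079.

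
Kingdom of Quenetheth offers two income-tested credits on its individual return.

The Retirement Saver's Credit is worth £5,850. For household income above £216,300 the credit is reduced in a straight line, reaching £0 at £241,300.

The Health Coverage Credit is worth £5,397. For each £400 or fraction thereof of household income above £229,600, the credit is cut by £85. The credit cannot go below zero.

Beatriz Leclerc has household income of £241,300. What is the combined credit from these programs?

£2,847

Retirement Saver's Credit: £241,300 is at or above £241,300, so the credit is £0.
Health Coverage Credit: income exceeds £229,600 by £11,700, which is 30 full-or-partial £400 increments; reduction = 30 × £85 = £2,550, leaving £2,847.
Total: £0 + £2,847 = £2,847.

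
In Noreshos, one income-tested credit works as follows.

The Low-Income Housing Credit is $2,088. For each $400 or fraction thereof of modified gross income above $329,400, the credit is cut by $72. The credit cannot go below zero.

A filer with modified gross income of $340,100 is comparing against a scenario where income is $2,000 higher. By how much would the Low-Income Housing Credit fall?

$144

At $340,100 — income exceeds $329,400 by $10,700, which is 27 full-or-partial $400 increments; reduction = 27 × $72 = $1,944, leaving $144.
At $342,100 — income exceeds $329,400 by $12,700 → 32 increments × $72 = $2,304 ≥ base, so the credit is $0.
Lost: $144 − $0 = $144.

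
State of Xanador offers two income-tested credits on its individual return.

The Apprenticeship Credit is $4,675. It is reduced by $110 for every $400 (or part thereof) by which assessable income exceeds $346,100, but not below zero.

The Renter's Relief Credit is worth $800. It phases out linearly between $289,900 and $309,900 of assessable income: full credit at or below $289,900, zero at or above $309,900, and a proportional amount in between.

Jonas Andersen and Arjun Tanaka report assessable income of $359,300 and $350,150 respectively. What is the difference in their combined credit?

Jonas ($359,300): Apprenticeship Credit: income exceeds $346,100 by $13,200, which is 33 full-or-partial $400 increments; reduction = 33 × $110 = $3,630, leaving $1,045. Renter's Relief Credit: $359,300 is at or above $309,900, so the credit is $0. total $1,045 + $0 = $1,045
Arjun ($350,150): Apprenticeship Credit: income exceeds $346,100 by $4,050, which is 11 full-or-partial $400 increments; reduction = 11 × $110 = $1,210, leaving $3,465. Renter's Relief Credit: $350,150 is at or above $309,900, so the credit is $0. total $3,465 + $0 = $3,465
Difference: |$1,045 − $3,465| = $2,420.

$2,420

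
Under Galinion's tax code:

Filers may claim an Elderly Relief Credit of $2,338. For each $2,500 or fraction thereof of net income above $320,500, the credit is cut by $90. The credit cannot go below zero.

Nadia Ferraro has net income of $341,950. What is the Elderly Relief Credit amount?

Elderly Relief Credit: income exceeds $320,500 by $21,450, which is 9 full-or-partial $2,500 increments; reduction = 9 × $90 = $810, leaving $1,528.

$1,528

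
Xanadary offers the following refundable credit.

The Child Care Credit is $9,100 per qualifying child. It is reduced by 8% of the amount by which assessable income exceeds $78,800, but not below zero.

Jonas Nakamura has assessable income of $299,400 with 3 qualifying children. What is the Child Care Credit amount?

Child Care Credit: base = 3 × $9,100 = $27,300. 8% of the $220,600 excess over $78,800 is $17,648; credit = $27,300 − $17,648 = $9,652.

$9,652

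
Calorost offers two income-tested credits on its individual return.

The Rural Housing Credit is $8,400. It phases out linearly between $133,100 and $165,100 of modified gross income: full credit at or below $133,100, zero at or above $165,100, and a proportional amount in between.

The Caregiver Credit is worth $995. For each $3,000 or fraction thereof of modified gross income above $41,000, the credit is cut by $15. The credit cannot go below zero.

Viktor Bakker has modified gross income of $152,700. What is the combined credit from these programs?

Rural Housing Credit: $152,700 is $19,600 into a $32,000 phase-out range, leaving 12,400/32,000 of the credit: $8,400 × 12,400/32,000 = $3,255.
Caregiver Credit: income exceeds $41,000 by $111,700, which is 38 full-or-partial $3,000 increments; reduction = 38 × $15 = $570, leaving $425.
Total: $3,255 + $425 = $3,680.

$3,680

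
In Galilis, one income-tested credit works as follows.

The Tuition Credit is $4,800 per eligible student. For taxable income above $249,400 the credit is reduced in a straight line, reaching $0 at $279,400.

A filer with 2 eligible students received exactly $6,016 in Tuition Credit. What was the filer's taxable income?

$260,600

Full credit = 2 × $4,800 = $9,600.
$6,016 is 6,016/9,600 of the full $9,600, so 3,584/9,600 of the $30,000 range has been used: income = $249,400 + $30,000 × 3,584/9,600 = $260,600.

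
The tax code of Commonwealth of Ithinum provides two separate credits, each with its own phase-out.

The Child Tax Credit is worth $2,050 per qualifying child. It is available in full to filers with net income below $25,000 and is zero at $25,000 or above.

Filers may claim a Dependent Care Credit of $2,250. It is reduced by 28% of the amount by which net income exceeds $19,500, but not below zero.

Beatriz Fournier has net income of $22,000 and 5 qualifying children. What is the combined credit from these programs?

Child Tax Credit: base = 5 × $2,050 = $10,250. $22,000 is below the $25,000 cutoff, so the full $10,250 applies.
Dependent Care Credit: 28% of the $2,500 excess over $19,500 is $700; credit = $2,250 − $700 = $1,550.
Total: $10,250 + $1,550 = $11,800.

$11,800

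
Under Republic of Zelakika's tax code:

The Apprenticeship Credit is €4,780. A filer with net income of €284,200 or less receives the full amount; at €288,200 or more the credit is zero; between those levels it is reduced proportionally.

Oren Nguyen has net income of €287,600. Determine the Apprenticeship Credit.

€717

Apprenticeship Credit: €287,600 is €3,400 into a €4,000 phase-out range, leaving 600/4,000 of the credit: €4,780 × 600/4,000 = €717.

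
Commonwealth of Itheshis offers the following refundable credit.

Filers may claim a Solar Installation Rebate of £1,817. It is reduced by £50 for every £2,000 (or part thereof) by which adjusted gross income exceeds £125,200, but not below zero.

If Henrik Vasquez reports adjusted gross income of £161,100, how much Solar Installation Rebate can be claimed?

Solar Installation Rebate: income exceeds £125,200 by £35,900, which is 18 full-or-partial £2,000 increments; reduction = 18 × £50 = £900, leaving £917.

£917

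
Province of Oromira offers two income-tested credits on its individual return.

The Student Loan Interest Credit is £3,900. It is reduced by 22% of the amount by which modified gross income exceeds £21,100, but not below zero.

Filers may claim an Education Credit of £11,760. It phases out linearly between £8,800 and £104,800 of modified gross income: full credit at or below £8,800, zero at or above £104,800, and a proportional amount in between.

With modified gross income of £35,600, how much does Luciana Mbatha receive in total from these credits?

£9,187

Student Loan Interest Credit: 22% of the £14,500 excess over £21,100 is £3,190; credit = £3,900 − £3,190 = £710.
Education Credit: £35,600 is £26,800 into a £96,000 phase-out range, leaving 69,200/96,000 of the credit: £11,760 × 69,200/96,000 = £8,477.
Total: £710 + £8,477 = £9,187.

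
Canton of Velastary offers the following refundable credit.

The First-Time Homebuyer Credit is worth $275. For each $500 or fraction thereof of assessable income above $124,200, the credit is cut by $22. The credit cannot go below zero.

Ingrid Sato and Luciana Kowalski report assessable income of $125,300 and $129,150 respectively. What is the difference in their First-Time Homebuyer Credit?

$154

Ingrid ($125,300): First-Time Homebuyer Credit: income exceeds $124,200 by $1,100, which is 3 full-or-partial $500 increments; reduction = 3 × $22 = $66, leaving $209.
Luciana ($129,150): First-Time Homebuyer Credit: income exceeds $124,200 by $4,950, which is 10 full-or-partial $500 increments; reduction = 10 × $22 = $220, leaving $55.
Difference: |$209 − $55| = $154.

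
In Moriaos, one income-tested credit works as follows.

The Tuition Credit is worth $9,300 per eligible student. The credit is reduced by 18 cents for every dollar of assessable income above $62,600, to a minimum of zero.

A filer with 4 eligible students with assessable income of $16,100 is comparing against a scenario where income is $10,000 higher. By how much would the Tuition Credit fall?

$0

At $16,100 — base = 4 × $9,300 = $37,200. $16,100 is at or below the $62,600 threshold, so the full $37,200 applies.
At $26,100 — base = 4 × $9,300 = $37,200. $26,100 is at or below the $62,600 threshold, so the full $37,200 applies.
Lost: $37,200 − $37,200 = $0.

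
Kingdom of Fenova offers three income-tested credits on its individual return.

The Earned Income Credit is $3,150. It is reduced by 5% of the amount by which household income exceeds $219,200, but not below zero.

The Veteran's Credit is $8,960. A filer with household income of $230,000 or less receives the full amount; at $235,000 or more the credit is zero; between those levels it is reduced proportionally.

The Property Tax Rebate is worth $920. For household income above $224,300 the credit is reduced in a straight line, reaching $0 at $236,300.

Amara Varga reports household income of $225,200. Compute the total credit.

$12,661

Earned Income Credit: 5% of the $6,000 excess over $219,200 is $300; credit = $3,150 − $300 = $2,850.
Veteran's Credit: $225,200 is at or below the $230,000 threshold, so the full $8,960 applies.
Property Tax Rebate: $225,200 is $900 into a $12,000 phase-out range, leaving 11,100/12,000 of the credit: $920 × 11,100/12,000 = $851.
Total: $2,850 + $8,960 + $851 = $12,661.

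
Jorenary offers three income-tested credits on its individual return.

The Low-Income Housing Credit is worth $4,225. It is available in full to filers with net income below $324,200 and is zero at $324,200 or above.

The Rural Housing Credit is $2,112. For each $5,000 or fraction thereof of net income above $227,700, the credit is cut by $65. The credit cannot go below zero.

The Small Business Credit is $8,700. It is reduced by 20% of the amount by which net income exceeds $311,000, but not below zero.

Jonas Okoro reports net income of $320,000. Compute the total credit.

Low-Income Housing Credit: $320,000 is below the $324,200 cutoff, so the full $4,225 applies.
Rural Housing Credit: income exceeds $227,700 by $92,300, which is 19 full-or-partial $5,000 increments; reduction = 19 × $65 = $1,235, leaving $877.
Small Business Credit: 20% of the $9,000 excess over $311,000 is $1,800; credit = $8,700 − $1,800 = $6,900.
Total: $4,225 + $877 + $6,900 = $12,002.

$12,002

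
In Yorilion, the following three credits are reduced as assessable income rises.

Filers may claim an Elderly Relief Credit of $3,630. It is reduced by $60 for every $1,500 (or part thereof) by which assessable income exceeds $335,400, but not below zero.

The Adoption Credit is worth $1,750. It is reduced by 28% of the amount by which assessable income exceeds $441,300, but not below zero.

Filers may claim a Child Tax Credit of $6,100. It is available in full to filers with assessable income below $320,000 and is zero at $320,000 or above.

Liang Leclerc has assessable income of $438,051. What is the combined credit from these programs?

Elderly Relief Credit: income exceeds $335,400 by $102,651 → 69 increments × $60 = $4,140 ≥ base, so the credit is $0.
Adoption Credit: $438,051 is at or below the $441,300 threshold, so the full $1,750 applies.
Child Tax Credit: $438,051 meets or exceeds the $320,000 cutoff, so the credit is $0.
Total: $0 + $1,750 + $0 = $1,750.

$1,750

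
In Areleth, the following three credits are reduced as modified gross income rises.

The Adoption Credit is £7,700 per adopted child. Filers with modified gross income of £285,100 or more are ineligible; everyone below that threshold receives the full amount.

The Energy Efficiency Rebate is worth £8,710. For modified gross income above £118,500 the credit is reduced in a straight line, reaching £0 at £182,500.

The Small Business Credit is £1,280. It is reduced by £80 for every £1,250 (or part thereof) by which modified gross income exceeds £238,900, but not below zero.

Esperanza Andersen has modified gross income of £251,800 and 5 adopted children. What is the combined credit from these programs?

Adoption Credit: base = 5 × £7,700 = £38,500. £251,800 is below the £285,100 cutoff, so the full £38,500 applies.
Energy Efficiency Rebate: £251,800 is at or above £182,500, so the credit is £0.
Small Business Credit: income exceeds £238,900 by £12,900, which is 11 full-or-partial £1,250 increments; reduction = 11 × £80 = £880, leaving £400.
Total: £38,500 + £0 + £400 = £38,900.

£38,900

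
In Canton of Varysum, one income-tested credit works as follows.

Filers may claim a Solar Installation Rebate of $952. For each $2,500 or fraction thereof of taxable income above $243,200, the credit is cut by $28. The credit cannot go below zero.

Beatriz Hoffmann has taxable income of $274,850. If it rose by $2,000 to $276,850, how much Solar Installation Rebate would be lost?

At $274,850 — income exceeds $243,200 by $31,650, which is 13 full-or-partial $2,500 increments; reduction = 13 × $28 = $364, leaving $588.
At $276,850 — income exceeds $243,200 by $33,650, which is 14 full-or-partial $2,500 increments; reduction = 14 × $28 = $392, leaving $560.
Lost: $588 − $560 = $28.

$28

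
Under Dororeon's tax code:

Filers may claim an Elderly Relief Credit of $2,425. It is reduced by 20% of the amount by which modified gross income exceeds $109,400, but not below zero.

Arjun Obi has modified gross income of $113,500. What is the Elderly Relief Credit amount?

$1,605

Elderly Relief Credit: 20% of the $4,100 excess over $109,400 is $820; credit = $2,425 − $820 = $1,605.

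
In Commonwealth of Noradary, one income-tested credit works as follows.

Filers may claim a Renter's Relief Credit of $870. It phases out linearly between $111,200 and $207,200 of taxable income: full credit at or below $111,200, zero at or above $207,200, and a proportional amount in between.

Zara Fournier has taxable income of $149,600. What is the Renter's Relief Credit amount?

$522

Renter's Relief Credit: $149,600 is $38,400 into a $96,000 phase-out range, leaving 57,600/96,000 of the credit: $870 × 57,600/96,000 = $522.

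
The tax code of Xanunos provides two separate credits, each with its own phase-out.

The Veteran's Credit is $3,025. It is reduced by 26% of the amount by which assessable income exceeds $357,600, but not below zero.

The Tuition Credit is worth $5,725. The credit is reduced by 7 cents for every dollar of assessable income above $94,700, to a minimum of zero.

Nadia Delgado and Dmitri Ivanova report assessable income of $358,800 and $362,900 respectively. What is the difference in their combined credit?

Nadia ($358,800): Veteran's Credit: 26% of the $1,200 excess over $357,600 is $312; credit = $3,025 − $312 = $2,713. Tuition Credit: 7% of the $264,100 excess over $94,700 is $18,487 ≥ base, so the credit is $0. total $2,713 + $0 = $2,713
Dmitri ($362,900): Veteran's Credit: 26% of the $5,300 excess over $357,600 is $1,378; credit = $3,025 − $1,378 = $1,647. Tuition Credit: 7% of the $268,200 excess over $94,700 is $18,774 ≥ base, so the credit is $0. total $1,647 + $0 = $1,647
Difference: |$2,713 − $1,647| = $1,066.

$1,066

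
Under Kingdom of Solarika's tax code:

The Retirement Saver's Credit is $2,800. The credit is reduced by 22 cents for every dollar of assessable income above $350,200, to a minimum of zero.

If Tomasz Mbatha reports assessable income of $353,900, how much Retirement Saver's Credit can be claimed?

$1,986

Retirement Saver's Credit: 22% of the $3,700 excess over $350,200 is $814; credit = $2,800 − $814 = $1,986.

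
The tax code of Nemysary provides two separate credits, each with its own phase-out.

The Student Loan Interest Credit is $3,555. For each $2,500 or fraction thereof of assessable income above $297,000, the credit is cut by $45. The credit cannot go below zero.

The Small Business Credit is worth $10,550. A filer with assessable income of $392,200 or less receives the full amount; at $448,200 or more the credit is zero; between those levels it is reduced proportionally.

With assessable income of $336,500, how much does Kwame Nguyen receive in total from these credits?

Student Loan Interest Credit: income exceeds $297,000 by $39,500, which is 16 full-or-partial $2,500 increments; reduction = 16 × $45 = $720, leaving $2,835.
Small Business Credit: $336,500 is at or below the $392,200 threshold, so the full $10,550 applies.
Total: $2,835 + $10,550 = $13,385.

$13,385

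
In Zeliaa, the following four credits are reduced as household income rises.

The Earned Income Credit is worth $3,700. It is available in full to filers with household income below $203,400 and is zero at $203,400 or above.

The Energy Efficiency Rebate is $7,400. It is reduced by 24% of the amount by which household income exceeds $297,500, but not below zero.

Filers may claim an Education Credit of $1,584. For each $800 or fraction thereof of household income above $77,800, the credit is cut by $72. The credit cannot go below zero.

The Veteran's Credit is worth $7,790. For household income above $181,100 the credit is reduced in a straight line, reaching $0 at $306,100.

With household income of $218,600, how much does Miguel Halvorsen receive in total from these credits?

Earned Income Credit: $218,600 meets or exceeds the $203,400 cutoff, so the credit is $0.
Energy Efficiency Rebate: $218,600 is at or below the $297,500 threshold, so the full $7,400 applies.
Education Credit: income exceeds $77,800 by $140,800 → 176 increments × $72 = $12,672 ≥ base, so the credit is $0.
Veteran's Credit: $218,600 is $37,500 into a $125,000 phase-out range, leaving 87,500/125,000 of the credit: $7,790 × 87,500/125,000 = $5,453.
Total: $0 + $7,400 + $0 + $5,453 = $12,853.

$12,853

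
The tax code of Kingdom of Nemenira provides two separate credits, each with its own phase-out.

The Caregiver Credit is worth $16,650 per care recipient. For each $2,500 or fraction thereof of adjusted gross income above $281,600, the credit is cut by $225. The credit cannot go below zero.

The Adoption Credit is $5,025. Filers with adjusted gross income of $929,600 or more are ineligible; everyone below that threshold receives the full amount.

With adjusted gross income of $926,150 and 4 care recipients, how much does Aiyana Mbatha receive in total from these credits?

$13,575

Caregiver Credit: base = 4 × $16,650 = $66,600. income exceeds $281,600 by $644,550, which is 258 full-or-partial $2,500 increments; reduction = 258 × $225 = $58,050, leaving $8,550.
Adoption Credit: $926,150 is below the $929,600 cutoff, so the full $5,025 applies.
Total: $8,550 + $5,025 = $13,575.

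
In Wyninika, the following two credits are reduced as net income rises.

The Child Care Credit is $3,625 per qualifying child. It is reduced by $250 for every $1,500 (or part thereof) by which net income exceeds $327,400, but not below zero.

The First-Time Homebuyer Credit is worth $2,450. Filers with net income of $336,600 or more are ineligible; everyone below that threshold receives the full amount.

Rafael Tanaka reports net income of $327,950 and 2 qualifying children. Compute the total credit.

$9,450

Child Care Credit: base = 2 × $3,625 = $7,250. income exceeds $327,400 by $550, which is 1 full-or-partial $1,500 increment; reduction = 1 × $250 = $250, leaving $7,000.
First-Time Homebuyer Credit: $327,950 is below the $336,600 cutoff, so the full $2,450 applies.
Total: $7,000 + $2,450 = $9,450.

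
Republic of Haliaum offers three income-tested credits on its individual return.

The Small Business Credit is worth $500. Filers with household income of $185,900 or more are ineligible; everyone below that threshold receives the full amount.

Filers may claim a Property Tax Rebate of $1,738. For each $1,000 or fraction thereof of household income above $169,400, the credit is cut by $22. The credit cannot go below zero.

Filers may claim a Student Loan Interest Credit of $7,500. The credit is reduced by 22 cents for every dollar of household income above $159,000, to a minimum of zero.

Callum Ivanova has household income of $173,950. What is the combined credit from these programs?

Small Business Credit: $173,950 is below the $185,900 cutoff, so the full $500 applies.
Property Tax Rebate: income exceeds $169,400 by $4,550, which is 5 full-or-partial $1,000 increments; reduction = 5 × $22 = $110, leaving $1,628.
Student Loan Interest Credit: 22% of the $14,950 excess over $159,000 is $3,289; credit = $7,500 − $3,289 = $4,211.
Total: $500 + $1,628 + $4,211 = $6,339.

$6,339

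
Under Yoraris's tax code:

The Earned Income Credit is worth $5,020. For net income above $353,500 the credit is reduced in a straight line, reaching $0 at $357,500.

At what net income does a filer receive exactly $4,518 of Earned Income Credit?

$4,518 is 4,518/5,020 of the full $5,020, so 502/5,020 of the $4,000 range has been used: income = $353,500 + $4,000 × 502/5,020 = $353,900.

$353,900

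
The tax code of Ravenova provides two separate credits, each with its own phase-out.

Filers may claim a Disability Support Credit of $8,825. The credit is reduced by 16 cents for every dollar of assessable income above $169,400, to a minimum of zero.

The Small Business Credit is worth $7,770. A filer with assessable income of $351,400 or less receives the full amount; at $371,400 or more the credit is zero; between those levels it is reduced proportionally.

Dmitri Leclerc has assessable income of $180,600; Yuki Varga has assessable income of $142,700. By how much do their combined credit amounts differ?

$1,792

Dmitri ($180,600): Disability Support Credit: 16% of the $11,200 excess over $169,400 is $1,792; credit = $8,825 − $1,792 = $7,033. Small Business Credit: $180,600 is at or below the $351,400 threshold, so the full $7,770 applies. total $7,033 + $7,770 = $14,803
Yuki ($142,700): Disability Support Credit: $142,700 is at or below the $169,400 threshold, so the full $8,825 applies. Small Business Credit: $142,700 is at or below the $351,400 threshold, so the full $7,770 applies. total $8,825 + $7,770 = $16,595
Difference: |$14,803 − $16,595| = $1,792.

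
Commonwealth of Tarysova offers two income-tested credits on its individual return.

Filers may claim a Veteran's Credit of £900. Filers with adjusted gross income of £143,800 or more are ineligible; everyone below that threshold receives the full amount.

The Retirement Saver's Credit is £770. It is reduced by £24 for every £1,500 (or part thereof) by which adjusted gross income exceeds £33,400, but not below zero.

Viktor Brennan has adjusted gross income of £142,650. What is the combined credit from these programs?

Veteran's Credit: £142,650 is below the £143,800 cutoff, so the full £900 applies.
Retirement Saver's Credit: income exceeds £33,400 by £109,250 → 73 increments × £24 = £1,752 ≥ base, so the credit is £0.
Total: £900 + £0 = £900.

£900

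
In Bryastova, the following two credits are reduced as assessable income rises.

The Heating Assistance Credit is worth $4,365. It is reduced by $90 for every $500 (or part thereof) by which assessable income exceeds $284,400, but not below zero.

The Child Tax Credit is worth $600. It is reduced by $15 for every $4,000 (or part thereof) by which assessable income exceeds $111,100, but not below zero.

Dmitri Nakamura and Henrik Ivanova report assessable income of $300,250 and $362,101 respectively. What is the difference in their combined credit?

Dmitri ($300,250): Heating Assistance Credit: income exceeds $284,400 by $15,850, which is 32 full-or-partial $500 increments; reduction = 32 × $90 = $2,880, leaving $1,485. Child Tax Credit: income exceeds $111,100 by $189,150 → 48 increments × $15 = $720 ≥ base, so the credit is $0. total $1,485 + $0 = $1,485
Henrik ($362,101): Heating Assistance Credit: income exceeds $284,400 by $77,701 → 156 increments × $90 = $14,040 ≥ base, so the credit is $0. Child Tax Credit: income exceeds $111,100 by $251,001 → 63 increments × $15 = $945 ≥ base, so the credit is $0. total $0 + $0 = $0
Difference: |$1,485 − $0| = $1,485.

$1,485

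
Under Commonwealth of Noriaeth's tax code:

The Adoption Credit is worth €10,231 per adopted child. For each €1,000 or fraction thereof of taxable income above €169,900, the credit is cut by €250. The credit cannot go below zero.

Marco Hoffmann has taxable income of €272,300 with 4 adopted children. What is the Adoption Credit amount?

Adoption Credit: base = 4 × €10,231 = €40,924. income exceeds €169,900 by €102,400, which is 103 full-or-partial €1,000 increments; reduction = 103 × €250 = €25,750, leaving €15,174.

€15,174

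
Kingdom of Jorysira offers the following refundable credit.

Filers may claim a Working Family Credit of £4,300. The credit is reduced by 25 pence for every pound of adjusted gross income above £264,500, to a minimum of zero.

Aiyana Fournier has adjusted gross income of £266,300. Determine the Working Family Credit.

£3,850

Working Family Credit: 25% of the £1,800 excess over £264,500 is £450; credit = £4,300 − £450 = £3,850.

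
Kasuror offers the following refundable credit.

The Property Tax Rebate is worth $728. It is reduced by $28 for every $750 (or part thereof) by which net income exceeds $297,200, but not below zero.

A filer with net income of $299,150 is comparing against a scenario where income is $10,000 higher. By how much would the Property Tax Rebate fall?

At $299,150 — income exceeds $297,200 by $1,950, which is 3 full-or-partial $750 increments; reduction = 3 × $28 = $84, leaving $644.
At $309,150 — income exceeds $297,200 by $11,950, which is 16 full-or-partial $750 increments; reduction = 16 × $28 = $448, leaving $280.
Lost: $644 − $280 = $364.

$364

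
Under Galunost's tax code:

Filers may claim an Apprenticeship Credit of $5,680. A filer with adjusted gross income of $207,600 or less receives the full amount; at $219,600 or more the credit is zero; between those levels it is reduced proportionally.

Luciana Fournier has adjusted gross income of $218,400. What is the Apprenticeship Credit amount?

$568

Apprenticeship Credit: $218,400 is $10,800 into a $12,000 phase-out range, leaving 1,200/12,000 of the credit: $5,680 × 1,200/12,000 = $568.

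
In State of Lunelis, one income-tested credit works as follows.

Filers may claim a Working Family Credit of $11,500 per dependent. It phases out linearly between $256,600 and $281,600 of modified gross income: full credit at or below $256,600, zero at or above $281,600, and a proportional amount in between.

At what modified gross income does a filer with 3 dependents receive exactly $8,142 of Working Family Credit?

Full credit = 3 × $11,500 = $34,500.
$8,142 is 8,142/34,500 of the full $34,500, so 26,358/34,500 of the $25,000 range has been used: income = $256,600 + $25,000 × 26,358/34,500 = $275,700.

$275,700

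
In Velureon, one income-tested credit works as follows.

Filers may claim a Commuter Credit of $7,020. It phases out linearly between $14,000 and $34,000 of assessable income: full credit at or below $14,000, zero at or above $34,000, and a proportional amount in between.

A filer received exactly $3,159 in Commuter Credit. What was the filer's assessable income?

$25,000

$3,159 is 3,159/7,020 of the full $7,020, so 3,861/7,020 of the $20,000 range has been used: income = $14,000 + $20,000 × 3,861/7,020 = $25,000.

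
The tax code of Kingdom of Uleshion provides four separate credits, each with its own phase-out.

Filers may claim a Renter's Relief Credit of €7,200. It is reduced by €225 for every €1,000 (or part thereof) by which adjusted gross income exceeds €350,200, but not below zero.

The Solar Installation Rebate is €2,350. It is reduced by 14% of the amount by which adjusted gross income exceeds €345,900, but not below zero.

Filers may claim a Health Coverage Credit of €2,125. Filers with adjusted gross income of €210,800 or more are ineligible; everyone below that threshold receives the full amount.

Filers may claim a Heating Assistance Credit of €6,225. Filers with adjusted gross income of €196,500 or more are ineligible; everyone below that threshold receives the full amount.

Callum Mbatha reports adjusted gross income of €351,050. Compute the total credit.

Renter's Relief Credit: income exceeds €350,200 by €850, which is 1 full-or-partial €1,000 increment; reduction = 1 × €225 = €225, leaving €6,975.
Solar Installation Rebate: 14% of the €5,150 excess over €345,900 is €721; credit = €2,350 − €721 = €1,629.
Health Coverage Credit: €351,050 meets or exceeds the €210,800 cutoff, so the credit is €0.
Heating Assistance Credit: €351,050 meets or exceeds the €196,500 cutoff, so the credit is €0.
Total: €6,975 + €1,629 + €0 + €0 = €8,604.

€8,604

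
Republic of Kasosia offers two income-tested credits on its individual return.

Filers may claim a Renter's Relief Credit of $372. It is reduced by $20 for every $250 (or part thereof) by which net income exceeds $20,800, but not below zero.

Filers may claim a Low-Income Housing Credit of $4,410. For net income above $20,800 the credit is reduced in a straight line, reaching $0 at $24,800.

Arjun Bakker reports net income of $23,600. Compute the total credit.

$1,455

Renter's Relief Credit: income exceeds $20,800 by $2,800, which is 12 full-or-partial $250 increments; reduction = 12 × $20 = $240, leaving $132.
Low-Income Housing Credit: $23,600 is $2,800 into a $4,000 phase-out range, leaving 1,200/4,000 of the credit: $4,410 × 1,200/4,000 = $1,323.
Total: $132 + $1,323 = $1,455.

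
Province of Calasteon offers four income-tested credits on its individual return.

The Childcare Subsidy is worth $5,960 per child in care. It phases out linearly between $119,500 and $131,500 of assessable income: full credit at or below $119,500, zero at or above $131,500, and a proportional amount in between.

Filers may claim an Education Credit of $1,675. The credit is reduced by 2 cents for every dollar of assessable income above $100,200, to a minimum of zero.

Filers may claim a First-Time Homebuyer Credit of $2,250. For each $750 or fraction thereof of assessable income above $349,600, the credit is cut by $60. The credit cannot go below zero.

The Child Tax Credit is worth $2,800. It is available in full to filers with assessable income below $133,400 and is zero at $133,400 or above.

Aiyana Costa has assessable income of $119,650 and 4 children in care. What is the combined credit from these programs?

Childcare Subsidy: base = 4 × $5,960 = $23,840. $119,650 is $150 into a $12,000 phase-out range, leaving 11,850/12,000 of the credit: $23,840 × 11,850/12,000 = $23,542.
Education Credit: 2% of the $19,450 excess over $100,200 is $389; credit = $1,675 − $389 = $1,286.
First-Time Homebuyer Credit: $119,650 is at or below the $349,600 threshold, so the full $2,250 applies.
Child Tax Credit: $119,650 is below the $133,400 cutoff, so the full $2,800 applies.
Total: $23,542 + $1,286 + $2,250 + $2,800 = $29,878.

$29,878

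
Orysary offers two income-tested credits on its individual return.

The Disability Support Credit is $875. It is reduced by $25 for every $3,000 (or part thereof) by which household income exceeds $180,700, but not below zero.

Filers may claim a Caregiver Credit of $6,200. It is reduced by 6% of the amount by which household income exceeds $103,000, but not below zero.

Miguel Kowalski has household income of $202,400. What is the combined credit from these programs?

Disability Support Credit: income exceeds $180,700 by $21,700, which is 8 full-or-partial $3,000 increments; reduction = 8 × $25 = $200, leaving $675.
Caregiver Credit: 6% of the $99,400 excess over $103,000 is $5,964; credit = $6,200 − $5,964 = $236.
Total: $675 + $236 = $911.

$911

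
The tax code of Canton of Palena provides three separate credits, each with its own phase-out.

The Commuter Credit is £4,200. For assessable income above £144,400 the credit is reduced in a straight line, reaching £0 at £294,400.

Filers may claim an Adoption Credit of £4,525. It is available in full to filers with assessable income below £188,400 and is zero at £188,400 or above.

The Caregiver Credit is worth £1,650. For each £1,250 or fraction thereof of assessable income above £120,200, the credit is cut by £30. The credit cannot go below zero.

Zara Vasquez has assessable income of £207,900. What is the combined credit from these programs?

Commuter Credit: £207,900 is £63,500 into a £150,000 phase-out range, leaving 86,500/150,000 of the credit: £4,200 × 86,500/150,000 = £2,422.
Adoption Credit: £207,900 meets or exceeds the £188,400 cutoff, so the credit is £0.
Caregiver Credit: income exceeds £120,200 by £87,700 → 71 increments × £30 = £2,130 ≥ base, so the credit is £0.
Total: £2,422 + £0 + £0 = £2,422.

£2,422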